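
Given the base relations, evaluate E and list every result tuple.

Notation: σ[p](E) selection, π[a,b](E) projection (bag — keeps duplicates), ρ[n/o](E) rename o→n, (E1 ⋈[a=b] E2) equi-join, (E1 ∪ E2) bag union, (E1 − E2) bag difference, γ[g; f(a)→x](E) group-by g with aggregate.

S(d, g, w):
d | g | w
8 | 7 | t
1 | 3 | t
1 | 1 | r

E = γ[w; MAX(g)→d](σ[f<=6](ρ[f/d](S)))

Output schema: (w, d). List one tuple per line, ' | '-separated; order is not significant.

Stepwise |·|:
  S → 3
  ρ[f/d](S) → 3
  σ[f<=6](ρ[f/d](S)) → 2
  γ[w; MAX(g)→d](σ[f<=6](ρ[f/d](S))) → 2

== RESULT ==
w | d
r | 1
t | 3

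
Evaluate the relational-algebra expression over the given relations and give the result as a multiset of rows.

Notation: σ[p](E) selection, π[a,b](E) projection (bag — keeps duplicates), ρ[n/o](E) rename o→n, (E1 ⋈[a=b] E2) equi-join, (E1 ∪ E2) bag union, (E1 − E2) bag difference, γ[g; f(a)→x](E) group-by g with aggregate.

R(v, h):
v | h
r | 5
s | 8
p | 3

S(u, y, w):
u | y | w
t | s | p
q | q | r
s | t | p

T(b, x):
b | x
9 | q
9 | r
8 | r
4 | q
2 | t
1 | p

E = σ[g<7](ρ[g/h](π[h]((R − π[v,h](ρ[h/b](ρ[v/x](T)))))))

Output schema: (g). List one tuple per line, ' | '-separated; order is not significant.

Subexpression sizes:
  R → 3
  T → 6
  ρ[v/x](T) → 6
  ρ[h/b](ρ[v/x](T)) → 6
  π[v,h](ρ[h/b](ρ[v/x](T))) → 6
  (R − π[v,h](ρ[h/b](ρ[v/x](T)))) → 3
  π[h]((R − π[v,h](ρ[h/b](ρ[v/x](T))))) → 3
  ρ[g/h](π[h]((R − π[v,h](ρ[h/b](ρ[v/x](T)))))) → 3
  σ[g<7](ρ[g/h](π[h]((R − π[v,h](ρ[h/b](ρ[v/x](T))))))) → 2

== RESULT ==
g
3
5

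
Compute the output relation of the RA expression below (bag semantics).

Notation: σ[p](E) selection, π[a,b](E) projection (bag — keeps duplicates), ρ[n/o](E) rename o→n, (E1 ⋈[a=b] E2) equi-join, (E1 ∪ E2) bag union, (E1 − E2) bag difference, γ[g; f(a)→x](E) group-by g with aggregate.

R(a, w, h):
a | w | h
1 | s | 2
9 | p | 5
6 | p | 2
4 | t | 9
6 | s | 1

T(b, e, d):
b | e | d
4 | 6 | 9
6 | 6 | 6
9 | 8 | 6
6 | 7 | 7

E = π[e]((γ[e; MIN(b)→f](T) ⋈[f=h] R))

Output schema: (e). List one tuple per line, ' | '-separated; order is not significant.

Subexpression sizes:
  T → 4
  γ[e; MIN(b)→f](T) → 3
  R → 5
  (γ[e; MIN(b)→f](T) ⋈[f=h] R) → 1
  π[e]((γ[e; MIN(b)→f](T) ⋈[f=h] R)) → 1

== RESULT ==
e
8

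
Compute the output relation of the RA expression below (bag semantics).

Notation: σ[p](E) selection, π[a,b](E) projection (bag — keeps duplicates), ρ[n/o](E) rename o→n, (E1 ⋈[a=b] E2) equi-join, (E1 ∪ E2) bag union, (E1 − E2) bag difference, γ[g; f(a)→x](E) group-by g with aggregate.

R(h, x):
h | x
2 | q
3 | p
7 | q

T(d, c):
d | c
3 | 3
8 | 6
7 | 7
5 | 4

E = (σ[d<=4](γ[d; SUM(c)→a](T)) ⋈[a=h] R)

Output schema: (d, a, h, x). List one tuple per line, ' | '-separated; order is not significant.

Per-node cardinality:
  T → 4
  γ[d; SUM(c)→a](T) → 4
  σ[d<=4](γ[d; SUM(c)→a](T)) → 1
  R → 3
  (σ[d<=4](γ[d; SUM(c)→a](T)) ⋈[a=h] R) → 1

== RESULT ==
d | a | h | x
3 | 3 | 3 | p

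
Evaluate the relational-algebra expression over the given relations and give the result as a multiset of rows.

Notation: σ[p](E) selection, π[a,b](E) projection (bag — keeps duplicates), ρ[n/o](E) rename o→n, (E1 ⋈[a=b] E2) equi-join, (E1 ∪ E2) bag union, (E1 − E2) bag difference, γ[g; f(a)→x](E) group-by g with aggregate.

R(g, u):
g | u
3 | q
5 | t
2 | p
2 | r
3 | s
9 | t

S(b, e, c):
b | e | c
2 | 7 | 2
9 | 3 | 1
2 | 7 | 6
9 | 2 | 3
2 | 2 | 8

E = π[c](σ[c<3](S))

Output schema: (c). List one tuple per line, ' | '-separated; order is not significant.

Per-node cardinality:
  S → 5
  σ[c<3](S) → 2
  π[c](σ[c<3](S)) → 2

== RESULT ==
c
1
2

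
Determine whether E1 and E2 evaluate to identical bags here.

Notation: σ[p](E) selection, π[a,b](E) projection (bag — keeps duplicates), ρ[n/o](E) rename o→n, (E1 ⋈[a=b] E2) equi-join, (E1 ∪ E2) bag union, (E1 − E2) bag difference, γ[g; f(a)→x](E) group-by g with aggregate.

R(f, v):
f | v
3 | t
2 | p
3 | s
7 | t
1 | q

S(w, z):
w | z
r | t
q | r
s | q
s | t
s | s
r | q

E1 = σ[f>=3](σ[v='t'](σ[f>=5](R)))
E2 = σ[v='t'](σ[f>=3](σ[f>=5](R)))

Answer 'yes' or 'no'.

E1 stepwise |·|:
  R → 5
  σ[f>=5](R) → 1
  σ[v='t'](σ[f>=5](R)) → 1
  σ[f>=3](σ[v='t'](σ[f>=5](R))) → 1
E2 stepwise |·|:
  R → 5
  σ[f>=5](R) → 1
  σ[f>=3](σ[f>=5](R)) → 1
  σ[v='t'](σ[f>=3](σ[f>=5](R))) → 1

E1 and E2 produce the same multiset:
f | v
7 | t

yes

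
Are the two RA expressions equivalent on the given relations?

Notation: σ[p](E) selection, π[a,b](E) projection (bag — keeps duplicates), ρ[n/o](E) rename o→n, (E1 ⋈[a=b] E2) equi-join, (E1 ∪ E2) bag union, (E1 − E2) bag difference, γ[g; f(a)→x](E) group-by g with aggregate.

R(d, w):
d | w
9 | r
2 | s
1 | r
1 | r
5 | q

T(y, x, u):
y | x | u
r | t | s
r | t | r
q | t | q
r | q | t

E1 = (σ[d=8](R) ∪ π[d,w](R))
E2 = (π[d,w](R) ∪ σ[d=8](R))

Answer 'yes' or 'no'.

E1 per-node cardinality:
  R → 5
  σ[d=8](R) → 0
  R → 5
  π[d,w](R) → 5
  (σ[d=8](R) ∪ π[d,w](R)) → 5
E2 per-node cardinality:
  R → 5
  π[d,w](R) → 5
  R → 5
  σ[d=8](R) → 0
  (π[d,w](R) ∪ σ[d=8](R)) → 5

E1 and E2 produce the same multiset:
d | w
1 | r
1 | r
2 | s
5 | q
9 | r

yes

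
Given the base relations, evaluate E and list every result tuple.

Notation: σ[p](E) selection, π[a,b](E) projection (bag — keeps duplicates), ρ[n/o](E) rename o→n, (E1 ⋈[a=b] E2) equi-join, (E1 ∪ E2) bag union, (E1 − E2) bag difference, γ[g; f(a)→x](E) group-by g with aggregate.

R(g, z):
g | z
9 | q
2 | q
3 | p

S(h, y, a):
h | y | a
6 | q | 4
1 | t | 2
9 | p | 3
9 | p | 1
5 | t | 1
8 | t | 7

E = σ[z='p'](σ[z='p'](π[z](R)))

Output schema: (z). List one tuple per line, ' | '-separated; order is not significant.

Stepwise |·|:
  R → 3
  π[z](R) → 3
  σ[z='p'](π[z](R)) → 1
  σ[z='p'](σ[z='p'](π[z](R))) → 1

== RESULT ==
z
p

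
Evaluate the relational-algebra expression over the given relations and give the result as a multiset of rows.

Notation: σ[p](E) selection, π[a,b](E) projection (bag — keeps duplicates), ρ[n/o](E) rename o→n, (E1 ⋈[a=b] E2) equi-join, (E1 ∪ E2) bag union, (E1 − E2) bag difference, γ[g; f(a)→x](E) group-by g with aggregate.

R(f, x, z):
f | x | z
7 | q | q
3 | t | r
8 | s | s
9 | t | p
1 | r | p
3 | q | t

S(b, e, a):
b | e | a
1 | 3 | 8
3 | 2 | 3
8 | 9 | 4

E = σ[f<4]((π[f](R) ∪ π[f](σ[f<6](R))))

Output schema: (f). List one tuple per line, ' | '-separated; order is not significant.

Row counts bottom-up:
  R → 6
  π[f](R) → 6
  R → 6
  σ[f<6](R) → 3
  π[f](σ[f<6](R)) → 3
  (π[f](R) ∪ π[f](σ[f<6](R))) → 9
  σ[f<4]((π[f](R) ∪ π[f](σ[f<6](R)))) → 6

== RESULT ==
f
1
1
3
3
3
3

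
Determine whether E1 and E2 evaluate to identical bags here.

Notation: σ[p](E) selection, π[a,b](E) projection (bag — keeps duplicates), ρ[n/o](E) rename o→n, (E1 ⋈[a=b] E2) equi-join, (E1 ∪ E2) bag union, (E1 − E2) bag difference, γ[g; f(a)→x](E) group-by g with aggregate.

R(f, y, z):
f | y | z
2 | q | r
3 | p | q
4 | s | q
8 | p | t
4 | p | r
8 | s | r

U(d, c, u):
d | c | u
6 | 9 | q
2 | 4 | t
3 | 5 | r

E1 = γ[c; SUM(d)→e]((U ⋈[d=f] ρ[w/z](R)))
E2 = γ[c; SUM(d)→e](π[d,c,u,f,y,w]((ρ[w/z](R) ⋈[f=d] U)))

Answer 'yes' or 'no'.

E1 stepwise |·|:
  U → 3
  R → 6
  ρ[w/z](R) → 6
  (U ⋈[d=f] ρ[w/z](R)) → 2
  γ[c; SUM(d)→e]((U ⋈[d=f] ρ[w/z](R))) → 2
E2 stepwise |·|:
  R → 6
  ρ[w/z](R) → 6
  U → 3
  (ρ[w/z](R) ⋈[f=d] U) → 2
  π[d,c,u,f,y,w]((ρ[w/z](R) ⋈[f=d] U)) → 2
  γ[c; SUM(d)→e](π[d,c,u,f,y,w]((ρ[w/z](R) ⋈[f=d] U))) → 2

E1 and E2 produce the same multiset:
c | e
4 | 2
5 | 3

yes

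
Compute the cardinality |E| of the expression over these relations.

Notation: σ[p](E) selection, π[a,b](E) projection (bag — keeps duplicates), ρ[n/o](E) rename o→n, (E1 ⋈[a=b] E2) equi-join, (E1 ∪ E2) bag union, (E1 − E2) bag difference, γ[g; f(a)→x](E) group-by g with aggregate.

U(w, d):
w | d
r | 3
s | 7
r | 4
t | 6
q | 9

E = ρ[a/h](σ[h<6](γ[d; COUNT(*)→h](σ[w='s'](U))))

Subexpression sizes:
  U → 5
  σ[w='s'](U) → 1
  γ[d; COUNT(*)→h](σ[w='s'](U)) → 1
  σ[h<6](γ[d; COUNT(*)→h](σ[w='s'](U))) → 1
  ρ[a/h](σ[h<6](γ[d; COUNT(*)→h](σ[w='s'](U)))) → 1

|E| = 1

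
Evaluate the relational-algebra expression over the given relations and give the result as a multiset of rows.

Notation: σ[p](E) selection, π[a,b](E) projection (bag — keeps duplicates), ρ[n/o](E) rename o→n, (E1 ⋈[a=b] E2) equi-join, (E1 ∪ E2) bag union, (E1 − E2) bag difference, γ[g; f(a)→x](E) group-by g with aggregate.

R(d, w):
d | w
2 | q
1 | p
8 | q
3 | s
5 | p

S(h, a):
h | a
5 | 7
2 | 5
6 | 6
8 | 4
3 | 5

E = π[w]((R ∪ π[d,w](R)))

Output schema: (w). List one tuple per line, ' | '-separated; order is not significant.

Per-node cardinality:
  R → 5
  R → 5
  π[d,w](R) → 5
  (R ∪ π[d,w](R)) → 10
  π[w]((R ∪ π[d,w](R))) → 10

== RESULT ==
w
p
p
p
p
q
q
q
q
s
s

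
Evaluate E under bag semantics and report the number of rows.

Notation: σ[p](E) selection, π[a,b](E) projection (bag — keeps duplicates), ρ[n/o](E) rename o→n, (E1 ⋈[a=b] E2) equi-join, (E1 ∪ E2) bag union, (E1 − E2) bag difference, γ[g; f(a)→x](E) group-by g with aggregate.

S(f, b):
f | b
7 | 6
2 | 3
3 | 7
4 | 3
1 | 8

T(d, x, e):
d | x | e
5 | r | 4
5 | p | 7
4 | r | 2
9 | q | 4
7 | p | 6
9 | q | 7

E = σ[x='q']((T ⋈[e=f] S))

Row counts bottom-up:
  T → 6
  S → 5
  (T ⋈[e=f] S) → 5
  σ[x='q']((T ⋈[e=f] S)) → 2

|E| = 2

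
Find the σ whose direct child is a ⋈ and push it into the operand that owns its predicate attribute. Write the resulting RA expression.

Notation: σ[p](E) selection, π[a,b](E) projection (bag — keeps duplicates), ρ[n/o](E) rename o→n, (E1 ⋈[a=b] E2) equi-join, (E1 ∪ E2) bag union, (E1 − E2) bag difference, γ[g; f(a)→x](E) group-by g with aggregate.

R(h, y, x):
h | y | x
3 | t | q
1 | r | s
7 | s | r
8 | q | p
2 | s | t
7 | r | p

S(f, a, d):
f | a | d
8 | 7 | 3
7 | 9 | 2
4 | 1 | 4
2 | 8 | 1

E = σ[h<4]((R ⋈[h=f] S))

σ filters on h, owned by the left side.
E' = (σ[h<4](R) ⋈[h=f] S)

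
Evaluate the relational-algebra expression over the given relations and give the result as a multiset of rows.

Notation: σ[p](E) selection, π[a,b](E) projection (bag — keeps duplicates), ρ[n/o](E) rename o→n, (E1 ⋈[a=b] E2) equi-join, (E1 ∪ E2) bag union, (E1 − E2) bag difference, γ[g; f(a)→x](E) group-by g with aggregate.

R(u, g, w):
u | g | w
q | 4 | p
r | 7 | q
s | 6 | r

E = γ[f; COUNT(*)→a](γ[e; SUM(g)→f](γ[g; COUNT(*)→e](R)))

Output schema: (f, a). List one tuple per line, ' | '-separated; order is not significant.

Subexpression sizes:
  R → 3
  γ[g; COUNT(*)→e](R) → 3
  γ[e; SUM(g)→f](γ[g; COUNT(*)→e](R)) → 1
  γ[f; COUNT(*)→a](γ[e; SUM(g)→f](γ[g; COUNT(*)→e](R))) → 1

== RESULT ==
f | a
17 | 1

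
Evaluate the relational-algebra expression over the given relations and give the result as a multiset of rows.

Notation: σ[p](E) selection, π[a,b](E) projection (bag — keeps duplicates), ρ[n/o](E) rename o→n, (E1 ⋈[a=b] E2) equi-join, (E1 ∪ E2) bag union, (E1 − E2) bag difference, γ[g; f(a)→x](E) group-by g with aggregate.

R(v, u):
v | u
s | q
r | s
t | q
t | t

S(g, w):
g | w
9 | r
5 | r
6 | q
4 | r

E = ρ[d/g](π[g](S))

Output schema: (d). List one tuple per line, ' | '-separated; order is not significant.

Per-node cardinality:
  S → 4
  π[g](S) → 4
  ρ[d/g](π[g](S)) → 4

== RESULT ==
d
4
5
6
9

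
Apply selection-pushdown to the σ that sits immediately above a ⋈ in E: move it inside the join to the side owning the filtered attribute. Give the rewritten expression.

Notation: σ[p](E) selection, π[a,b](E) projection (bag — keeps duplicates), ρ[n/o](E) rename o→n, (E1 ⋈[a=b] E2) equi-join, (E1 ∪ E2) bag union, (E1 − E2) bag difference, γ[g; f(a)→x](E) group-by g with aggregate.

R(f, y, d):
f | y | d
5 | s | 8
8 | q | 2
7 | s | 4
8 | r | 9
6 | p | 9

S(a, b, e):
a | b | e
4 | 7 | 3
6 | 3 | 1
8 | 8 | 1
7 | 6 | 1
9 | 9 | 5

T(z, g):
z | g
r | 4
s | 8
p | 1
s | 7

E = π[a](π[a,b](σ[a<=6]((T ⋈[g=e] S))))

σ filters on a, owned by the right side.
E' = π[a](π[a,b]((T ⋈[g=e] σ[a<=6](S))))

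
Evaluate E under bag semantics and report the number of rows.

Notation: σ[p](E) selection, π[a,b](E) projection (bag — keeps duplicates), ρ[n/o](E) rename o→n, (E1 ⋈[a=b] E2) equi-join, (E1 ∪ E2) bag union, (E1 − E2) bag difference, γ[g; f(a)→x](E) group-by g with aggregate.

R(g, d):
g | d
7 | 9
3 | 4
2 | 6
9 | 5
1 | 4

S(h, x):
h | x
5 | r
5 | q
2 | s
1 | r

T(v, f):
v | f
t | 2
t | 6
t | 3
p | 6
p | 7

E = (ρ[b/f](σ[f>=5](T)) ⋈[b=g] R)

Stepwise |·|:
  T → 5
  σ[f>=5](T) → 3
  ρ[b/f](σ[f>=5](T)) → 3
  R → 5
  (ρ[b/f](σ[f>=5](T)) ⋈[b=g] R) → 1

|E| = 1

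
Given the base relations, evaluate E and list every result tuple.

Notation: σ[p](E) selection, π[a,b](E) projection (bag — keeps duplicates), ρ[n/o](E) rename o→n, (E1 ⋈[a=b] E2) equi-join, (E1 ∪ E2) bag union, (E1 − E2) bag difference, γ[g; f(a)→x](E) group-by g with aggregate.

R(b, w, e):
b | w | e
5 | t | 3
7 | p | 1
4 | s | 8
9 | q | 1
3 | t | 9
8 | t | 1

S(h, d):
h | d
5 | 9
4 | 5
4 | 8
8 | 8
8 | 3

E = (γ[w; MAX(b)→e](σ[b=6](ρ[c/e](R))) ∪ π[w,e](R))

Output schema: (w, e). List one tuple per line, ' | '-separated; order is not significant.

Row counts bottom-up:
  R → 6
  ρ[c/e](R) → 6
  σ[b=6](ρ[c/e](R)) → 0
  γ[w; MAX(b)→e](σ[b=6](ρ[c/e](R))) → 0
  R → 6
  π[w,e](R) → 6
  (γ[w; MAX(b)→e](σ[b=6](ρ[c/e](R))) ∪ π[w,e](R)) → 6

== RESULT ==
w | e
p | 1
q | 1
s | 8
t | 1
t | 3
t | 9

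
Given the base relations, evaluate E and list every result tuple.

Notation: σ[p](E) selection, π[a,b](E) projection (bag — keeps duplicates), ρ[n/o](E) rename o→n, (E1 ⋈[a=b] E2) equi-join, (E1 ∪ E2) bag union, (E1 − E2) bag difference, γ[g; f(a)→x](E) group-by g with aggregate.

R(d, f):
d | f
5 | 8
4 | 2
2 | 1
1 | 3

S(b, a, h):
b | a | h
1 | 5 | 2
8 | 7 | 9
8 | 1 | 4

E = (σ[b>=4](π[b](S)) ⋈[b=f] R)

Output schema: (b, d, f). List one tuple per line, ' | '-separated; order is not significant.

Per-node cardinality:
  S → 3
  π[b](S) → 3
  σ[b>=4](π[b](S)) → 2
  R → 4
  (σ[b>=4](π[b](S)) ⋈[b=f] R) → 2

== RESULT ==
b | d | f
8 | 5 | 8
8 | 5 | 8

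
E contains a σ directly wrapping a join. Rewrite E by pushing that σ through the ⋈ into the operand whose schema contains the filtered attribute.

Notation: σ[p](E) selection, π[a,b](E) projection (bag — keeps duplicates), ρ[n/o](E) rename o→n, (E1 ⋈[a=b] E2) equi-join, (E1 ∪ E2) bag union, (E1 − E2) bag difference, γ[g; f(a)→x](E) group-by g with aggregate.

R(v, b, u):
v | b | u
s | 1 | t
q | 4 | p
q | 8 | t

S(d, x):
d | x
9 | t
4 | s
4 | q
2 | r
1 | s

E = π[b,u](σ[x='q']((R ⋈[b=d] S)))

σ filters on x, owned by the right side.
E' = π[b,u]((R ⋈[b=d] σ[x='q'](S)))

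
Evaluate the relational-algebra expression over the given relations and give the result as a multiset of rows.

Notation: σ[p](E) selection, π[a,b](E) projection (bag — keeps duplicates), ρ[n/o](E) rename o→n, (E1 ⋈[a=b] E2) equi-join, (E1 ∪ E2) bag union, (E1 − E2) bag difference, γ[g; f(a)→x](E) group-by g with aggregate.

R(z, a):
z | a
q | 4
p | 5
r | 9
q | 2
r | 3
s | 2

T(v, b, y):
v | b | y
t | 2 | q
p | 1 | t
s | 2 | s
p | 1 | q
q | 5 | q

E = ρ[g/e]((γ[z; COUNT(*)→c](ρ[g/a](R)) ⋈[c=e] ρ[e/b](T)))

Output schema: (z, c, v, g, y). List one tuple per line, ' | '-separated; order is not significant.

Per-node cardinality:
  R → 6
  ρ[g/a](R) → 6
  γ[z; COUNT(*)→c](ρ[g/a](R)) → 4
  T → 5
  ρ[e/b](T) → 5
  (γ[z; COUNT(*)→c](ρ[g/a](R)) ⋈[c=e] ρ[e/b](T)) → 8
  ρ[g/e]((γ[z; COUNT(*)→c](ρ[g/a](R)) ⋈[c=e] ρ[e/b](T))) → 8

== RESULT ==
z | c | v | g | y
p | 1 | p | 1 | q
p | 1 | p | 1 | t
q | 2 | s | 2 | s
q | 2 | t | 2 | q
r | 2 | s | 2 | s
r | 2 | t | 2 | q
s | 1 | p | 1 | q
s | 1 | p | 1 | t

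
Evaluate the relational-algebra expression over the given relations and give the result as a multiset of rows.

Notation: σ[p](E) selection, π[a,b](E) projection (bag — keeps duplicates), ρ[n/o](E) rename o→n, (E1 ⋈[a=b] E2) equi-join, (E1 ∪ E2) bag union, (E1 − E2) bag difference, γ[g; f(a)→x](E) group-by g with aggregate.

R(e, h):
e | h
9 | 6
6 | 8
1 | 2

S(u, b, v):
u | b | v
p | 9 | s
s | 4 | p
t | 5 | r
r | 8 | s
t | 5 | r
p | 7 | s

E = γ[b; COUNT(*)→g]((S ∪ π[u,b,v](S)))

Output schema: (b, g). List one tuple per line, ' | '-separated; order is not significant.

Row counts bottom-up:
  S → 6
  S → 6
  π[u,b,v](S) → 6
  (S ∪ π[u,b,v](S)) → 12
  γ[b; COUNT(*)→g]((S ∪ π[u,b,v](S))) → 5

== RESULT ==
b | g
4 | 2
5 | 4
7 | 2
8 | 2
9 | 2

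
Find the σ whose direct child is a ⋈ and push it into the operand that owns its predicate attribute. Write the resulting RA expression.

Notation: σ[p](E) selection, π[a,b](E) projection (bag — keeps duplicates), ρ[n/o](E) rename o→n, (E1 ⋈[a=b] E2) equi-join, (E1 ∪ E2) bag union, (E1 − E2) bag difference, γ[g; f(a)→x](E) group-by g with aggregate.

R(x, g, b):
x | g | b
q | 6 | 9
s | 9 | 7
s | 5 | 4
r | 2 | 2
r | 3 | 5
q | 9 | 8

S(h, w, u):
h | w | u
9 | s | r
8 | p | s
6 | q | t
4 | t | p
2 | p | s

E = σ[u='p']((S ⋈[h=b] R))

σ filters on u, owned by the left side.
E' = (σ[u='p'](S) ⋈[h=b] R)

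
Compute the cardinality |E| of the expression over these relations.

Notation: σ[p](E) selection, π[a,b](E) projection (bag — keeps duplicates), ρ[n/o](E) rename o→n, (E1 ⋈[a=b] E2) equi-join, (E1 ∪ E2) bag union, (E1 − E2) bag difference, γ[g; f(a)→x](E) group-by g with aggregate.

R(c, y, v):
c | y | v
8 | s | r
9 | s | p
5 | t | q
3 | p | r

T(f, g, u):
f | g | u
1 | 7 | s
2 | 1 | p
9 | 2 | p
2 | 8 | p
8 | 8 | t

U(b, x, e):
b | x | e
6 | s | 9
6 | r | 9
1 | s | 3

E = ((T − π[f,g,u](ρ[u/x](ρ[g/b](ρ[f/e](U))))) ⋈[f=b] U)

Per-node cardinality:
  T → 5
  U → 3
  ρ[f/e](U) → 3
  ρ[g/b](ρ[f/e](U)) → 3
  ρ[u/x](ρ[g/b](ρ[f/e](U))) → 3
  π[f,g,u](ρ[u/x](ρ[g/b](ρ[f/e](U)))) → 3
  (T − π[f,g,u](ρ[u/x](ρ[g/b](ρ[f/e](U))))) → 5
  U → 3
  ((T − π[f,g,u](ρ[u/x](ρ[g/b](ρ[f/e](U))))) ⋈[f=b] U) → 1

|E| = 1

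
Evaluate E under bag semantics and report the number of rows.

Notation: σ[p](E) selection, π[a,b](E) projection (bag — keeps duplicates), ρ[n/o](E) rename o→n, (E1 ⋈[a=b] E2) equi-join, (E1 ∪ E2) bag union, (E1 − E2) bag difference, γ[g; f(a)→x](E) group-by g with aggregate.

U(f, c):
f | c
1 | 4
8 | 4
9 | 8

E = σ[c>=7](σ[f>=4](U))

Per-node cardinality:
  U → 3
  σ[f>=4](U) → 2
  σ[c>=7](σ[f>=4](U)) → 1

|E| = 1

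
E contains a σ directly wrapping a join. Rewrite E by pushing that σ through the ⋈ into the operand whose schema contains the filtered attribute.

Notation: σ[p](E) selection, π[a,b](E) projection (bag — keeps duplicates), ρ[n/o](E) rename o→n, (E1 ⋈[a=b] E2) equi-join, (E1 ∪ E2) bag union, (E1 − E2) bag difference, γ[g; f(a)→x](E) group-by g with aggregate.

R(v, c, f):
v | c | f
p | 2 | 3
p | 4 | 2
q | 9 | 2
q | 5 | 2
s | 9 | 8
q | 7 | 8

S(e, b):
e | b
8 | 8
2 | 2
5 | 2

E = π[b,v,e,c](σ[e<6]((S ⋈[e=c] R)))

σ filters on e, owned by the left side.
E' = π[b,v,e,c]((σ[e<6](S) ⋈[e=c] R))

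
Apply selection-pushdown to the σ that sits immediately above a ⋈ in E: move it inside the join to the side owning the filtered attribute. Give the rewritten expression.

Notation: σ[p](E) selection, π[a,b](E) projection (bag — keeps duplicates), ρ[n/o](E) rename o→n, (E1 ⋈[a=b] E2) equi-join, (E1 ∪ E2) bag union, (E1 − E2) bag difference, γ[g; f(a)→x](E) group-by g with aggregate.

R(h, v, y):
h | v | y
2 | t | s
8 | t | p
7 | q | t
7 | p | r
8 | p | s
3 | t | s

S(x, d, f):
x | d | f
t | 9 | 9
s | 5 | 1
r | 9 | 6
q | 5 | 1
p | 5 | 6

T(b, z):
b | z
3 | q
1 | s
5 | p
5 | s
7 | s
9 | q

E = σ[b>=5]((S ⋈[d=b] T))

σ filters on b, owned by the right side.
E' = (S ⋈[d=b] σ[b>=5](T))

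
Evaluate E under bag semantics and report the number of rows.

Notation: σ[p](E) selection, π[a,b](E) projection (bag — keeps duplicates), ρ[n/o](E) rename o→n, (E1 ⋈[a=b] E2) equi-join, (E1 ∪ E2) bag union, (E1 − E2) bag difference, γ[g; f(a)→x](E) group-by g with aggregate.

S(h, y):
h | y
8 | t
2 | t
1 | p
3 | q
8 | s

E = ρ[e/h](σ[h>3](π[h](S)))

Stepwise |·|:
  S → 5
  π[h](S) → 5
  σ[h>3](π[h](S)) → 2
  ρ[e/h](σ[h>3](π[h](S))) → 2

|E| = 2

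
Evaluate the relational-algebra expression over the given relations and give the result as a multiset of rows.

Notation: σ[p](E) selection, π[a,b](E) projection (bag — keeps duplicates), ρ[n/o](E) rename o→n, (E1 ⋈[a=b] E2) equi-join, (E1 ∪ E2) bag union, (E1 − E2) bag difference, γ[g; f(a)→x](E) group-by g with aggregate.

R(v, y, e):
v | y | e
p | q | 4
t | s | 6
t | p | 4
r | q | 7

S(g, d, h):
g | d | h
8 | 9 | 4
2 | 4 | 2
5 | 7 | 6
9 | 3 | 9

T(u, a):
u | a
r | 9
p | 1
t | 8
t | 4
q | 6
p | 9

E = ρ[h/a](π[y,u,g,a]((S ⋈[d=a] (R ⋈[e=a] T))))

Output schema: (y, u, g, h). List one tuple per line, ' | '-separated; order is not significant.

Per-node cardinality:
  S → 4
  R → 4
  T → 6
  (R ⋈[e=a] T) → 3
  (S ⋈[d=a] (R ⋈[e=a] T)) → 2
  π[y,u,g,a]((S ⋈[d=a] (R ⋈[e=a] T))) → 2
  ρ[h/a](π[y,u,g,a]((S ⋈[d=a] (R ⋈[e=a] T)))) → 2

== RESULT ==
y | u | g | h
p | t | 2 | 4
q | t | 2 | 4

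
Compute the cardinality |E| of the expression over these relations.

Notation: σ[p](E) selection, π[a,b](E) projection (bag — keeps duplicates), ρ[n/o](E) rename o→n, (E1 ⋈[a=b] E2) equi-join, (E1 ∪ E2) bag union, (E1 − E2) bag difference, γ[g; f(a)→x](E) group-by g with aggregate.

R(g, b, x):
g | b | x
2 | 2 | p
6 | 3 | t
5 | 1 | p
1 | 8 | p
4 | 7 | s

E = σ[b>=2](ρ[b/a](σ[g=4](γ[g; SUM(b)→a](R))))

Per-node cardinality:
  R → 5
  γ[g; SUM(b)→a](R) → 5
  σ[g=4](γ[g; SUM(b)→a](R)) → 1
  ρ[b/a](σ[g=4](γ[g; SUM(b)→a](R))) → 1
  σ[b>=2](ρ[b/a](σ[g=4](γ[g; SUM(b)→a](R)))) → 1

|E| = 1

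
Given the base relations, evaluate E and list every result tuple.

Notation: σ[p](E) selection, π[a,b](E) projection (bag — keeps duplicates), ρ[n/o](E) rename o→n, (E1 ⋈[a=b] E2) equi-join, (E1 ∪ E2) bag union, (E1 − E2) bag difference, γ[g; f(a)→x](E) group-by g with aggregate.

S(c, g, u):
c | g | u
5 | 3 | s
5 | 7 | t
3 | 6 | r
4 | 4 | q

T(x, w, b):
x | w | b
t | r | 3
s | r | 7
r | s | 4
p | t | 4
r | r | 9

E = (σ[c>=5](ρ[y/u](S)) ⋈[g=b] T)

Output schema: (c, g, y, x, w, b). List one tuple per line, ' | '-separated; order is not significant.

Stepwise |·|:
  S → 4
  ρ[y/u](S) → 4
  σ[c>=5](ρ[y/u](S)) → 2
  T → 5
  (σ[c>=5](ρ[y/u](S)) ⋈[g=b] T) → 2

== RESULT ==
c | g | y | x | w | b
5 | 3 | s | t | r | 3
5 | 7 | t | s | r | 7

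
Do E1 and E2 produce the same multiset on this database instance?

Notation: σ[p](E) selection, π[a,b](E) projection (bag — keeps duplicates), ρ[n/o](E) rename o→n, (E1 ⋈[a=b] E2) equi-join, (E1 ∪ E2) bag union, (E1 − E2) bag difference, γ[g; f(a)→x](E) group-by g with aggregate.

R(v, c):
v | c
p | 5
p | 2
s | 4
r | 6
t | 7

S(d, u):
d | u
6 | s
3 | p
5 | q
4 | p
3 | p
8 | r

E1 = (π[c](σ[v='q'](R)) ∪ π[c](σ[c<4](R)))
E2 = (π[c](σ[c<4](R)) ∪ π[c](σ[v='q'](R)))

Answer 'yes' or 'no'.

E1 subexpression sizes:
  R → 5
  σ[v='q'](R) → 0
  π[c](σ[v='q'](R)) → 0
  R → 5
  σ[c<4](R) → 1
  π[c](σ[c<4](R)) → 1
  (π[c](σ[v='q'](R)) ∪ π[c](σ[c<4](R))) → 1
E2 subexpression sizes:
  R → 5
  σ[c<4](R) → 1
  π[c](σ[c<4](R)) → 1
  R → 5
  σ[v='q'](R) → 0
  π[c](σ[v='q'](R)) → 0
  (π[c](σ[c<4](R)) ∪ π[c](σ[v='q'](R))) → 1

E1 and E2 produce the same multiset:
c
2

yes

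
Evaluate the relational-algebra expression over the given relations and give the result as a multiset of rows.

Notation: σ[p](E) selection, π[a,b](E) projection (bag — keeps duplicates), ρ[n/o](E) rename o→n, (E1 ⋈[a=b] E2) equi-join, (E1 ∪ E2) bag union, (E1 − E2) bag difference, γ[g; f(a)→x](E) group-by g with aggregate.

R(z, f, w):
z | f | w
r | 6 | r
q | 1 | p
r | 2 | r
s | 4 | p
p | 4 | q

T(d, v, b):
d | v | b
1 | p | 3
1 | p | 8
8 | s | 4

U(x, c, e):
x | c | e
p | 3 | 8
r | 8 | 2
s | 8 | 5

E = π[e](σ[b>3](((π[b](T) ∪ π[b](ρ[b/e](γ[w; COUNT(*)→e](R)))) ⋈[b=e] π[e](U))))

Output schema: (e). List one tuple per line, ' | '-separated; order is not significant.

Stepwise |·|:
  T → 3
  π[b](T) → 3
  R → 5
  γ[w; COUNT(*)→e](R) → 3
  ρ[b/e](γ[w; COUNT(*)→e](R)) → 3
  π[b](ρ[b/e](γ[w; COUNT(*)→e](R))) → 3
  (π[b](T) ∪ π[b](ρ[b/e](γ[w; COUNT(*)→e](R)))) → 6
  U → 3
  π[e](U) → 3
  ((π[b](T) ∪ π[b](ρ[b/e](γ[w; COUNT(*)→e](R)))) ⋈[b=e] π[e](U)) → 3
  σ[b>3](((π[b](T) ∪ π[b](ρ[b/e](γ[w; COUNT(*)→e](R)))) ⋈[b=e] π[e](U))) → 1
  π[e](σ[b>3](((π[b](T) ∪ π[b](ρ[b/e](γ[w; COUNT(*)→e](R)))) ⋈[b=e] π[e](U)))) → 1

== RESULT ==
e
8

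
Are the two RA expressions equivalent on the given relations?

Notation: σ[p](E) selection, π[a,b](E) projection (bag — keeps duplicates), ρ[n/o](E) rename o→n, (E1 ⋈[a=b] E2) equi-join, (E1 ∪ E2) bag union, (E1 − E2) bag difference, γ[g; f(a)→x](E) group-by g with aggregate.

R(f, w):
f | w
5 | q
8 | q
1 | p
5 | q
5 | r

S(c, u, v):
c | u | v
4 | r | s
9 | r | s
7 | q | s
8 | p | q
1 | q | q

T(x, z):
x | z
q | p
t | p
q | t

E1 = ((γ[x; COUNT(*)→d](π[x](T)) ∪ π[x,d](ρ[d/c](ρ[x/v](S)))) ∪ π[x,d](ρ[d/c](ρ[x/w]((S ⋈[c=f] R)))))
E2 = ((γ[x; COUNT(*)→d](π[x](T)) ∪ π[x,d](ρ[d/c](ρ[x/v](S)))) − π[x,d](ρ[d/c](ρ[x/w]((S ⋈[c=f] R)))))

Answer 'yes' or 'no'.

E1 row counts bottom-up:
  T → 3
  π[x](T) → 3
  γ[x; COUNT(*)→d](π[x](T)) → 2
  S → 5
  ρ[x/v](S) → 5
  ρ[d/c](ρ[x/v](S)) → 5
  π[x,d](ρ[d/c](ρ[x/v](S))) → 5
  (γ[x; COUNT(*)→d](π[x](T)) ∪ π[x,d](ρ[d/c](ρ[x/v](S)))) → 7
  S → 5
  R → 5
  (S ⋈[c=f] R) → 2
  ρ[x/w]((S ⋈[c=f] R)) → 2
  ρ[d/c](ρ[x/w]((S ⋈[c=f] R))) → 2
  π[x,d](ρ[d/c](ρ[x/w]((S ⋈[c=f] R)))) → 2
  ((γ[x; COUNT(*)→d](π[x](T)) ∪ π[x,d](ρ[d/c](ρ[x/v](S)))) ∪ π[x,d](ρ[d/c](ρ[x/w]((S ⋈[c=f] R))))) → 9
E2 row counts bottom-up:
  T → 3
  π[x](T) → 3
  γ[x; COUNT(*)→d](π[x](T)) → 2
  S → 5
  ρ[x/v](S) → 5
  ρ[d/c](ρ[x/v](S)) → 5
  π[x,d](ρ[d/c](ρ[x/v](S))) → 5
  (γ[x; COUNT(*)→d](π[x](T)) ∪ π[x,d](ρ[d/c](ρ[x/v](S)))) → 7
  S → 5
  R → 5
  (S ⋈[c=f] R) → 2
  ρ[x/w]((S ⋈[c=f] R)) → 2
  ρ[d/c](ρ[x/w]((S ⋈[c=f] R))) → 2
  π[x,d](ρ[d/c](ρ[x/w]((S ⋈[c=f] R)))) → 2
  ((γ[x; COUNT(*)→d](π[x](T)) ∪ π[x,d](ρ[d/c](ρ[x/v](S)))) − π[x,d](ρ[d/c](ρ[x/w]((S ⋈[c=f] R))))) → 6

E1 result:
x | d
p | 1
q | 1
q | 2
q | 8
q | 8
s | 4
s | 7
s | 9
t | 1
E2 result:
x | d
q | 1
q | 2
s | 4
s | 7
s | 9
t | 1
Witness: ('q', 8) appears 2× in E1 but 0× in E2.

no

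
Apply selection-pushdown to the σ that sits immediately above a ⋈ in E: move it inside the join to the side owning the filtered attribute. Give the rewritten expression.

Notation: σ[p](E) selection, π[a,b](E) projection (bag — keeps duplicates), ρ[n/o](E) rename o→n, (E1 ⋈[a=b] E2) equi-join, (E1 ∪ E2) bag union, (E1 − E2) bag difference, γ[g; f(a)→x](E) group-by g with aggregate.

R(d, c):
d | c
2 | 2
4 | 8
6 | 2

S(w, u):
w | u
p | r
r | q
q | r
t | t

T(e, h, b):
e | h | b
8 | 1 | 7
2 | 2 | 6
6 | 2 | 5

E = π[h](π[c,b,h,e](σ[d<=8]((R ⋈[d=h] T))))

σ filters on d, owned by the left side.
E' = π[h](π[c,b,h,e]((σ[d<=8](R) ⋈[d=h] T)))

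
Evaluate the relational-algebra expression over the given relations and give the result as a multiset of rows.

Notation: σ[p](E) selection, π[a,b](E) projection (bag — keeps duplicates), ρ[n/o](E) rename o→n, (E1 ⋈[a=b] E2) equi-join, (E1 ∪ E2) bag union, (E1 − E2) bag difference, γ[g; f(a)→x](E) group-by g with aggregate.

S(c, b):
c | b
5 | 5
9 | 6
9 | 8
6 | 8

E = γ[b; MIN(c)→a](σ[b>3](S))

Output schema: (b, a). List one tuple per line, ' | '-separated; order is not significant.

Row counts bottom-up:
  S → 4
  σ[b>3](S) → 4
  γ[b; MIN(c)→a](σ[b>3](S)) → 3

== RESULT ==
b | a
5 | 5
6 | 9
8 | 6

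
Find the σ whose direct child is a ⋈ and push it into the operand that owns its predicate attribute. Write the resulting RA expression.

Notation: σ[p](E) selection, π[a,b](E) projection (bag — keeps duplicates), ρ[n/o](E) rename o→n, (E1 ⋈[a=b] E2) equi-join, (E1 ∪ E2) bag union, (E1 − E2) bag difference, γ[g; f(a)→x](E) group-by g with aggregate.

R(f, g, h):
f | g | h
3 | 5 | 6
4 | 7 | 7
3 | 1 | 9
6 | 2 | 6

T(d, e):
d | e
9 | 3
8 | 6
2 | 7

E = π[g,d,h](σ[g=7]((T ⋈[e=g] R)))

σ filters on g, owned by the right side.
E' = π[g,d,h]((T ⋈[e=g] σ[g=7](R)))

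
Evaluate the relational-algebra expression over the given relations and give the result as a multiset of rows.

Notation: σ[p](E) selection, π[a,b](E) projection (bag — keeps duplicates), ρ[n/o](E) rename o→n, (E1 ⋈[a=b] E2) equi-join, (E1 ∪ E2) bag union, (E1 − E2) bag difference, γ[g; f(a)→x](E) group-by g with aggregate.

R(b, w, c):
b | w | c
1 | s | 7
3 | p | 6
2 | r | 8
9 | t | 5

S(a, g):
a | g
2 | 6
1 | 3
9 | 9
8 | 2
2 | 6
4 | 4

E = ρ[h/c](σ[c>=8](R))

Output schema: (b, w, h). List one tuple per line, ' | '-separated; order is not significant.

Stepwise |·|:
  R → 4
  σ[c>=8](R) → 1
  ρ[h/c](σ[c>=8](R)) → 1

== RESULT ==
b | w | h
2 | r | 8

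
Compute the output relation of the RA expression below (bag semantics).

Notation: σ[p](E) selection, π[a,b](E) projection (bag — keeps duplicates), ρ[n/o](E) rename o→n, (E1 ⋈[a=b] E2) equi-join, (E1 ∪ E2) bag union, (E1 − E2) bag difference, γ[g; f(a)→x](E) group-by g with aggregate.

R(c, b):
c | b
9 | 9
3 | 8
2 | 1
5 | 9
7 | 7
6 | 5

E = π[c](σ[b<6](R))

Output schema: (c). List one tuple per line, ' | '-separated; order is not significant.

Per-node cardinality:
  R → 6
  σ[b<6](R) → 2
  π[c](σ[b<6](R)) → 2

== RESULT ==
c
2
6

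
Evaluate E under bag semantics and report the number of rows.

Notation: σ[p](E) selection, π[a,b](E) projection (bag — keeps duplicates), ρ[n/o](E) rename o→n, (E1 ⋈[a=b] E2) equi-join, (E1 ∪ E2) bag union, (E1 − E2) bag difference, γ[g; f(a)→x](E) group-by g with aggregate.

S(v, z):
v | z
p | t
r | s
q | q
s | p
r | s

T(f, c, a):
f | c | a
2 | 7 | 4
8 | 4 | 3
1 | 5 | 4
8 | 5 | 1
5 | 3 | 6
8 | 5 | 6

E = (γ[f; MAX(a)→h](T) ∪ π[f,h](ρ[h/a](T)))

Subexpression sizes:
  T → 6
  γ[f; MAX(a)→h](T) → 4
  T → 6
  ρ[h/a](T) → 6
  π[f,h](ρ[h/a](T)) → 6
  (γ[f; MAX(a)→h](T) ∪ π[f,h](ρ[h/a](T))) → 10

|E| = 10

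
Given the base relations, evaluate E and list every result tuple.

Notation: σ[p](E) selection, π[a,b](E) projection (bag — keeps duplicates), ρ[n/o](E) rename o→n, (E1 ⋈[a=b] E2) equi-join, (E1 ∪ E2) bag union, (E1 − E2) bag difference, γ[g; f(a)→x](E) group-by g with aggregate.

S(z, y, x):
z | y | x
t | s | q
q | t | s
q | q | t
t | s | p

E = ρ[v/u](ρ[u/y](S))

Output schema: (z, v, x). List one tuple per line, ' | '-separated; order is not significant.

Stepwise |·|:
  S → 4
  ρ[u/y](S) → 4
  ρ[v/u](ρ[u/y](S)) → 4

== RESULT ==
z | v | x
q | q | t
q | t | s
t | s | p
t | s | q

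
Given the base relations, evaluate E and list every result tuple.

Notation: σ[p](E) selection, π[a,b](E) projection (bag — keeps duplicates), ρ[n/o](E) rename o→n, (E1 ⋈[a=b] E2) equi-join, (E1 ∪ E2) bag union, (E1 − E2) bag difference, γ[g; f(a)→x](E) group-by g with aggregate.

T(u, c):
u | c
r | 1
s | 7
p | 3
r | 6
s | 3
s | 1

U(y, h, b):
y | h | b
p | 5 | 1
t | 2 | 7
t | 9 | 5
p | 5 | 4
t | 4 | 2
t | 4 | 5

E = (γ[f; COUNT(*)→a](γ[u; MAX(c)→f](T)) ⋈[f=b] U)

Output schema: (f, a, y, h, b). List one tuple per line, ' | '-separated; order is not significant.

Row counts bottom-up:
  T → 6
  γ[u; MAX(c)→f](T) → 3
  γ[f; COUNT(*)→a](γ[u; MAX(c)→f](T)) → 3
  U → 6
  (γ[f; COUNT(*)→a](γ[u; MAX(c)→f](T)) ⋈[f=b] U) → 1

== RESULT ==
f | a | y | h | b
7 | 1 | t | 2 | 7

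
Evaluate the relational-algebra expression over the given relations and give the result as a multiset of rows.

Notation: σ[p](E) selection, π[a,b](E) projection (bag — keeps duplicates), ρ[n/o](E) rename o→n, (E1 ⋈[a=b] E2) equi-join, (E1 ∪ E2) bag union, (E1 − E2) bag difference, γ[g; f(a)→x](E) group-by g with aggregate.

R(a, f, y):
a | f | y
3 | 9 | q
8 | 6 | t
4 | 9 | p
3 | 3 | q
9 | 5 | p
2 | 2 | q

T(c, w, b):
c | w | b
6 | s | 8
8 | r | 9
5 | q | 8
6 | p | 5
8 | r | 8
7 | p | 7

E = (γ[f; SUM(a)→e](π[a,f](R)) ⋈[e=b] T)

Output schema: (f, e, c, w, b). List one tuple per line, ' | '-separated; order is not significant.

Subexpression sizes:
  R → 6
  π[a,f](R) → 6
  γ[f; SUM(a)→e](π[a,f](R)) → 5
  T → 6
  (γ[f; SUM(a)→e](π[a,f](R)) ⋈[e=b] T) → 5

== RESULT ==
f | e | c | w | b
5 | 9 | 8 | r | 9
6 | 8 | 5 | q | 8
6 | 8 | 6 | s | 8
6 | 8 | 8 | r | 8
9 | 7 | 7 | p | 7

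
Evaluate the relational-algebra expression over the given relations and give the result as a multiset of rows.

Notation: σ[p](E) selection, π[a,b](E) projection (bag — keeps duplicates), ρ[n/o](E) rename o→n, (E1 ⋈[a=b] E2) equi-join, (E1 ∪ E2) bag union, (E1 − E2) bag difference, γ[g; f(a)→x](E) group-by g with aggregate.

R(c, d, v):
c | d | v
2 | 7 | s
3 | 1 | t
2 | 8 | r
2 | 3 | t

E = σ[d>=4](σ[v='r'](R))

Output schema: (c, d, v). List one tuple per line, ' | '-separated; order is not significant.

Per-node cardinality:
  R → 4
  σ[v='r'](R) → 1
  σ[d>=4](σ[v='r'](R)) → 1

== RESULT ==
c | d | v
2 | 8 | r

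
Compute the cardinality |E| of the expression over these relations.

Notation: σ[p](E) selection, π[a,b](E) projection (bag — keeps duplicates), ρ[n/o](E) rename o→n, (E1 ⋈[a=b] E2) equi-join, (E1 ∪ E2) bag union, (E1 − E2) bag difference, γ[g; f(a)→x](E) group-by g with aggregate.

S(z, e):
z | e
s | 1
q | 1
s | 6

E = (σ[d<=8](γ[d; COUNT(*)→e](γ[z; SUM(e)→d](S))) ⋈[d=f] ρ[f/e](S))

Per-node cardinality:
  S → 3
  γ[z; SUM(e)→d](S) → 2
  γ[d; COUNT(*)→e](γ[z; SUM(e)→d](S)) → 2
  σ[d<=8](γ[d; COUNT(*)→e](γ[z; SUM(e)→d](S))) → 2
  S → 3
  ρ[f/e](S) → 3
  (σ[d<=8](γ[d; COUNT(*)→e](γ[z; SUM(e)→d](S))) ⋈[d=f] ρ[f/e](S)) → 2

|E| = 2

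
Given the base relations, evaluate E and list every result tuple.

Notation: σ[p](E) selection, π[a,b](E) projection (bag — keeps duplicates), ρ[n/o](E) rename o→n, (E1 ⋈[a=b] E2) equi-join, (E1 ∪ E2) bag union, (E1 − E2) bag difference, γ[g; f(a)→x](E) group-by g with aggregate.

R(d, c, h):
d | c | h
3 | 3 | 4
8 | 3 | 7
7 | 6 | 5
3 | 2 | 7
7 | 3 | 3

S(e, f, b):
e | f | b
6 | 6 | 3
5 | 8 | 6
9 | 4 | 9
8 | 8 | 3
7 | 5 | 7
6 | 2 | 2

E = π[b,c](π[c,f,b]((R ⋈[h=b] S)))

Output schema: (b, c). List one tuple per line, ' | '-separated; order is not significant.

Stepwise |·|:
  R → 5
  S → 6
  (R ⋈[h=b] S) → 4
  π[c,f,b]((R ⋈[h=b] S)) → 4
  π[b,c](π[c,f,b]((R ⋈[h=b] S))) → 4

== RESULT ==
b | c
3 | 3
3 | 3
7 | 2
7 | 3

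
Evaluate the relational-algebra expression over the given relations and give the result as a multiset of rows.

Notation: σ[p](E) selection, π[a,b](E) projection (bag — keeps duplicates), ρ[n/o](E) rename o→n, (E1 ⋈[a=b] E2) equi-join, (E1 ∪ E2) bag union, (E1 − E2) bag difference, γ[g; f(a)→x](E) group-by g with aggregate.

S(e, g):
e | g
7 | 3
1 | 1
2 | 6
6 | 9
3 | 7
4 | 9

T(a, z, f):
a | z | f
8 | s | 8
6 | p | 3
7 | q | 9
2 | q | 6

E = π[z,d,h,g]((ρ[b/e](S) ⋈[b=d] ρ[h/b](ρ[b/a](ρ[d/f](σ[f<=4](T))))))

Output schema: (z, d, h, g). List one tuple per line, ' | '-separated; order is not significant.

Row counts bottom-up:
  S → 6
  ρ[b/e](S) → 6
  T → 4
  σ[f<=4](T) → 1
  ρ[d/f](σ[f<=4](T)) → 1
  ρ[b/a](ρ[d/f](σ[f<=4](T))) → 1
  ρ[h/b](ρ[b/a](ρ[d/f](σ[f<=4](T)))) → 1
  (ρ[b/e](S) ⋈[b=d] ρ[h/b](ρ[b/a](ρ[d/f](σ[f<=4](T))))) → 1
  π[z,d,h,g]((ρ[b/e](S) ⋈[b=d] ρ[h/b](ρ[b/a](ρ[d/f](σ[f<=4](T)))))) → 1

== RESULT ==
z | d | h | g
p | 3 | 6 | 7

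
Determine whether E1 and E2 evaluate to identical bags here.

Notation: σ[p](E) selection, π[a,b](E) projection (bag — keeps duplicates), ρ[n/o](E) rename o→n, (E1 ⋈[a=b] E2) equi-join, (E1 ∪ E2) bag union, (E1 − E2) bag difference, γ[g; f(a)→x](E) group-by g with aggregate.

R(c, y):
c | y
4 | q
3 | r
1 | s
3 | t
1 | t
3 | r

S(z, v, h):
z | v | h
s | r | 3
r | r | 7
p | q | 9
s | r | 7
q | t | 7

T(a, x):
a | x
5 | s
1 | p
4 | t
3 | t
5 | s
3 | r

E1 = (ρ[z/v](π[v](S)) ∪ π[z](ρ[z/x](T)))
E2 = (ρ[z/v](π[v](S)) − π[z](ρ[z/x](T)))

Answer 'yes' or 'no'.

E1 per-node cardinality:
  S → 5
  π[v](S) → 5
  ρ[z/v](π[v](S)) → 5
  T → 6
  ρ[z/x](T) → 6
  π[z](ρ[z/x](T)) → 6
  (ρ[z/v](π[v](S)) ∪ π[z](ρ[z/x](T))) → 11
E2 per-node cardinality:
  S → 5
  π[v](S) → 5
  ρ[z/v](π[v](S)) → 5
  T → 6
  ρ[z/x](T) → 6
  π[z](ρ[z/x](T)) → 6
  (ρ[z/v](π[v](S)) − π[z](ρ[z/x](T))) → 3

E1 result:
z
p
q
r
r
r
r
s
s
t
t
t
E2 result:
z
q
r
r
Witness: ('t',) appears 3× in E1 but 0× in E2.

no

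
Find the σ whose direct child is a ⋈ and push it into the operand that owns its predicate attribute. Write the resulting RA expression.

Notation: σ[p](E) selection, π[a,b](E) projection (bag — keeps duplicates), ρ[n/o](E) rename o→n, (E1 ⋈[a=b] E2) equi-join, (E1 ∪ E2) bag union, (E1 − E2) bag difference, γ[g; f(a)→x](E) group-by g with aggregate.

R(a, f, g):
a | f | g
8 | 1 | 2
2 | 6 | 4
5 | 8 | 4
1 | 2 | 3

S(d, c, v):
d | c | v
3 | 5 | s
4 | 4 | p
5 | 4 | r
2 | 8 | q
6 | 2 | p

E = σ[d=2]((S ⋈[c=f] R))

σ filters on d, owned by the left side.
E' = (σ[d=2](S) ⋈[c=f] R)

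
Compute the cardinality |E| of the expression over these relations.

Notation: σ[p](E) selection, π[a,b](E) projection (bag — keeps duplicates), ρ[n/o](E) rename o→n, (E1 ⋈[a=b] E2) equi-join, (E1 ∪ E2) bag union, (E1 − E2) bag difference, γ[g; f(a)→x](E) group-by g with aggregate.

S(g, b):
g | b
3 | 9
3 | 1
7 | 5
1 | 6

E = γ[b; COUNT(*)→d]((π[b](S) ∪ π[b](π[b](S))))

Subexpression sizes:
  S → 4
  π[b](S) → 4
  S → 4
  π[b](S) → 4
  π[b](π[b](S)) → 4
  (π[b](S) ∪ π[b](π[b](S))) → 8
  γ[b; COUNT(*)→d]((π[b](S) ∪ π[b](π[b](S)))) → 4

|E| = 4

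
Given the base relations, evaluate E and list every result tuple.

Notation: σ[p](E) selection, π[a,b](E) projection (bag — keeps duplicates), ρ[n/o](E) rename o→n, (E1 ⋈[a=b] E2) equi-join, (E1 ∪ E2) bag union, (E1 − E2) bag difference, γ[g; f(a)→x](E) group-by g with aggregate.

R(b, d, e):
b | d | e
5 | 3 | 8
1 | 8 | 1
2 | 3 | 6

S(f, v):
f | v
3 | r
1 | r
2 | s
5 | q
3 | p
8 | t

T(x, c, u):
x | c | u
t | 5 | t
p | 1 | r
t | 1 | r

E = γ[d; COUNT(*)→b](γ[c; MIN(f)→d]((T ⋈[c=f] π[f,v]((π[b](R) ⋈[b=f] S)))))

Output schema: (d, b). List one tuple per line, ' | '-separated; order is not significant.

Per-node cardinality:
  T → 3
  R → 3
  π[b](R) → 3
  S → 6
  (π[b](R) ⋈[b=f] S) → 3
  π[f,v]((π[b](R) ⋈[b=f] S)) → 3
  (T ⋈[c=f] π[f,v]((π[b](R) ⋈[b=f] S))) → 3
  γ[c; MIN(f)→d]((T ⋈[c=f] π[f,v]((π[b](R) ⋈[b=f] S)))) → 2
  γ[d; COUNT(*)→b](γ[c; MIN(f)→d]((T ⋈[c=f] π[f,v]((π[b](R) ⋈[b=f] S))))) → 2

== RESULT ==
d | b
1 | 1
5 | 1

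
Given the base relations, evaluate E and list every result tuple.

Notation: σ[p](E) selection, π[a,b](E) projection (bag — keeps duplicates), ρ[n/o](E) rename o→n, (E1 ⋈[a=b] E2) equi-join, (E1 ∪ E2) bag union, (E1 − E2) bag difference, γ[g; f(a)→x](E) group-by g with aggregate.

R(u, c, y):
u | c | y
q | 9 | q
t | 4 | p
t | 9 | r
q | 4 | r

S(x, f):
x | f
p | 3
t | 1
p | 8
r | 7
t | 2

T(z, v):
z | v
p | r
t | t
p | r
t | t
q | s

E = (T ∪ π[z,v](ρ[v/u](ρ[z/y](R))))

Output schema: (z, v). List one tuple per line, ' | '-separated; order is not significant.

Per-node cardinality:
  T → 5
  R → 4
  ρ[z/y](R) → 4
  ρ[v/u](ρ[z/y](R)) → 4
  π[z,v](ρ[v/u](ρ[z/y](R))) → 4
  (T ∪ π[z,v](ρ[v/u](ρ[z/y](R)))) → 9

== RESULT ==
z | v
p | r
p | r
p | t
q | q
q | s
r | q
r | t
t | t
t | t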